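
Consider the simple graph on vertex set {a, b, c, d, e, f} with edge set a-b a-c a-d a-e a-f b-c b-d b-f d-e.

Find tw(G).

A width-2 tree decomposition is:
Bags: B1 = {a, b, d}  B2 = {a, b, f}  B3 = {a, b, c}  B4 = {a, d, e}
Tree: B1–B2, B2–B3, B1–B4
Every bag has size at most 3, so the width is 3 − 1 = 2 and tw(G) ≤ 2. For the lower bound, the 3 vertices {a, d, e} are pairwise adjacent, and any tree decomposition puts a clique entirely inside one bag — forcing width ≥ 2. Hence tw(G) = 2 exactly.

2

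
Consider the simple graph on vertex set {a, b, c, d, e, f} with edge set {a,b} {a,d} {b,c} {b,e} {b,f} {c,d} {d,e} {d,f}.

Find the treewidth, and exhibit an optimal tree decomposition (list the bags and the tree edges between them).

Treewidth 2.
One such decomposition:
Bags: B1 = {b, c, d}  B2 = {b, d, e}  B3 = {a, b, d}  B4 = {b, d, f}
Tree: B1–B2, B2–B3, B3–B4

The largest bag has 3 vertices, giving width 2; this decomposition certifies tw(G) ≤ 2. Since c–b–e–d–c is a cycle in G, G is not acyclic. Forests are exactly the graphs of treewidth ≤ 1, so tw(G) ≥ 2. Therefore the treewidth is 2.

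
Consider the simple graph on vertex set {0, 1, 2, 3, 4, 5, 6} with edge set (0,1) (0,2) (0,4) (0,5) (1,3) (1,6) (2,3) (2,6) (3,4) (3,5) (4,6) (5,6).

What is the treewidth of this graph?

A width-3 tree decomposition is:
Bags: B1 = {0, 3, 5, 6}  B2 = {0, 3, 4, 6}  B3 = {0, 1, 3, 6}  B4 = {0, 2, 3, 6}
Tree: B1–B2, B2–B3, B3–B4
Every bag has size at most 4, so the width is 4 − 1 = 3 and tw(G) ≤ 3. For the lower bound: the 4 vertex sets {0,5}, {3,4}, {6}, {1} are disjoint, each induces a connected subgraph, and every pair is joined by at least one edge of G. Contracting each set to a single vertex therefore yields K_{4} as a minor, and since treewidth is minor-monotone, tw(G) ≥ tw(K_{4}) = 3. Combining the bounds, tw(G) = 3.

3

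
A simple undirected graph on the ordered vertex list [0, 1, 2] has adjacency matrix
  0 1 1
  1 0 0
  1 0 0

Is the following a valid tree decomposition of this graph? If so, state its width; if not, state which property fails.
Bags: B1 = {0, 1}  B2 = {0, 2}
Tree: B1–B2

Vertex coverage: the bags together contain {0, 1, 2}, the full vertex set. Edge coverage: each edge of G has both endpoints in at least one bag. Running intersection: for every vertex, the bags containing it form a connected subtree. All three properties hold, so this is a valid tree decomposition of width max|bag| − 1 = 1, and hence tw(G) ≤ 1.

Yes; width 1.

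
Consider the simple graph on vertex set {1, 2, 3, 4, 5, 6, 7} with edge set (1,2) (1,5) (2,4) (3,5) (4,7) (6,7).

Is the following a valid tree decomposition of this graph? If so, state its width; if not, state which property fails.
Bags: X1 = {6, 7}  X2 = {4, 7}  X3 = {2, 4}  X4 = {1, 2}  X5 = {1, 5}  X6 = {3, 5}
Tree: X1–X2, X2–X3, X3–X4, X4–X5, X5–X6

Yes; width 1.

Vertex coverage: the bags together contain {1, 2, 3, 4, 5, 6, 7}, the full vertex set. Edge coverage: each edge of G has both endpoints in at least one bag. Running intersection: for every vertex, the bags containing it form a connected subtree. All three properties hold, so this is a valid tree decomposition of width max|bag| − 1 = 1, and hence tw(G) ≤ 1.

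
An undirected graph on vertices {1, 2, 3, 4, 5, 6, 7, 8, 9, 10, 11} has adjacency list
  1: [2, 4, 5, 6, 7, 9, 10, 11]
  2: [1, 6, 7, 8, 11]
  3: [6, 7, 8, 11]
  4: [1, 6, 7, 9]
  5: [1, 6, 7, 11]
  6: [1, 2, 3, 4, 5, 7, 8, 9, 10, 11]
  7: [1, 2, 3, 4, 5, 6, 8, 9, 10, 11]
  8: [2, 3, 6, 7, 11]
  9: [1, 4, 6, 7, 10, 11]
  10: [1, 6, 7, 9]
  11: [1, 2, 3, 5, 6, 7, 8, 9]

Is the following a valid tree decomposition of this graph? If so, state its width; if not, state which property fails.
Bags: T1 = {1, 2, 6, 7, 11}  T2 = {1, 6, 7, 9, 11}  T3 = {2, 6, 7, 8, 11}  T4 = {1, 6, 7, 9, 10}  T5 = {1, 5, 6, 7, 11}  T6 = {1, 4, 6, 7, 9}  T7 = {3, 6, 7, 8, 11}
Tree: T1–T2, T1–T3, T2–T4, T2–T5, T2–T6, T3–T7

Yes; width 4.

Checking the three conditions: (i) the bags cover all of {1, 2, 3, 4, 5, 6, 7, 8, 9, 10, 11}; (ii) for each edge, some bag contains both endpoints; (iii) the bags containing any fixed vertex form a subtree. All hold, so the decomposition is valid with width 5 − 1 = 4.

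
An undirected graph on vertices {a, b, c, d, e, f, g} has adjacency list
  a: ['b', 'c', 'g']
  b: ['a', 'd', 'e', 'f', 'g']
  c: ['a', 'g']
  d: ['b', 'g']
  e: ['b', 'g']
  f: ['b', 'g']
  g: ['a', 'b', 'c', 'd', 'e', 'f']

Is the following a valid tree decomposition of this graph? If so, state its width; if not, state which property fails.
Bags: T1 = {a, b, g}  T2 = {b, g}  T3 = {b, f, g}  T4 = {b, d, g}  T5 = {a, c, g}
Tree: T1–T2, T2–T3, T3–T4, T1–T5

A tree decomposition must satisfy three properties: every vertex lies in some bag; for every edge, both endpoints lie together in some bag; and for every vertex, the bags containing it form a connected subtree. Here vertex e appears in no bag, so the decomposition is invalid.

No — vertex e appears in no bag.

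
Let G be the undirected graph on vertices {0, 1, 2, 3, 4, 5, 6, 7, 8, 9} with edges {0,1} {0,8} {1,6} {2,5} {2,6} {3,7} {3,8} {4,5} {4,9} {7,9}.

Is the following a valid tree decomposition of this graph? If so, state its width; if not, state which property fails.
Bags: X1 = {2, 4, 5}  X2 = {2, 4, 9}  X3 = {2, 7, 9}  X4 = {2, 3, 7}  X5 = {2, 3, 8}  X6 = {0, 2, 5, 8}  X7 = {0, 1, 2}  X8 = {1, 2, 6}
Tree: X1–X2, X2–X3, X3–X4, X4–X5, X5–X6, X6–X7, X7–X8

No — bags containing vertex 5 are not connected in the tree.

A tree decomposition must satisfy three properties: every vertex lies in some bag; for every edge, both endpoints lie together in some bag; and for every vertex, the bags containing it form a connected subtree. Here bags containing vertex 5 are not connected in the tree, so the decomposition is invalid.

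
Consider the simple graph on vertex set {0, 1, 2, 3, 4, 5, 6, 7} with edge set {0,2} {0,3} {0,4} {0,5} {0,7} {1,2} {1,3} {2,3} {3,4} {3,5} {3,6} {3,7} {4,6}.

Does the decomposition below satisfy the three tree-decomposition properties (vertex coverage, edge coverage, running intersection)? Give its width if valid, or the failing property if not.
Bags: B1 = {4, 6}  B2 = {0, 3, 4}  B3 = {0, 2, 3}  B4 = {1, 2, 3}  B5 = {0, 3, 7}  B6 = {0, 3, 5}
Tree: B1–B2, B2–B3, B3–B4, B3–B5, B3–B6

No — edge (3,6) lies in no bag.

A tree decomposition must satisfy three properties: every vertex lies in some bag; for every edge, both endpoints lie together in some bag; and for every vertex, the bags containing it form a connected subtree. Here edge (3,6) lies in no bag, so the decomposition is invalid.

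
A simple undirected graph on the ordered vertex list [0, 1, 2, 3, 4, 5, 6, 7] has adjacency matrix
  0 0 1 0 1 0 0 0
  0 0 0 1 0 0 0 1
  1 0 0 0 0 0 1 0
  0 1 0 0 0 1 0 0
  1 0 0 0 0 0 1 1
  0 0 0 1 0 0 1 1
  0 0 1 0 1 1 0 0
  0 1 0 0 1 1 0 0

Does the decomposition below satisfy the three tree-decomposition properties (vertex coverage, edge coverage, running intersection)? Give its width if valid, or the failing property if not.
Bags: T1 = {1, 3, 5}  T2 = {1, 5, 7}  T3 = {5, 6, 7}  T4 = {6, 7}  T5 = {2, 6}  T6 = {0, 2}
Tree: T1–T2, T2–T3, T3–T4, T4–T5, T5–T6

No — vertex 4 appears in no bag.

A tree decomposition must satisfy three properties: every vertex lies in some bag; for every edge, both endpoints lie together in some bag; and for every vertex, the bags containing it form a connected subtree. Here vertex 4 appears in no bag, so the decomposition is invalid.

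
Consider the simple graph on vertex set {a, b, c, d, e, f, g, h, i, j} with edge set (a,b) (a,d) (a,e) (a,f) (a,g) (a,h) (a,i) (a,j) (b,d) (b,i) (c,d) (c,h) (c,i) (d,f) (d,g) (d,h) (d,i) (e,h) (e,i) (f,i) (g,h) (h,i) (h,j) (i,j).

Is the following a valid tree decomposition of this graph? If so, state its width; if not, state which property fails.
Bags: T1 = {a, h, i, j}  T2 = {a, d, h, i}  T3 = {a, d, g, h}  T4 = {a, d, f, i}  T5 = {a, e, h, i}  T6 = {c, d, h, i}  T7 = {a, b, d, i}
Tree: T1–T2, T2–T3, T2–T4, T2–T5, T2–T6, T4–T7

Yes; width 3.

Vertex coverage: the bags together contain {a, b, c, d, e, f, g, h, i, j}, the full vertex set. Edge coverage: each edge of G has both endpoints in at least one bag. Running intersection: for every vertex, the bags containing it form a connected subtree. All three properties hold, so this is a valid tree decomposition of width max|bag| − 1 = 3, and hence tw(G) ≤ 3.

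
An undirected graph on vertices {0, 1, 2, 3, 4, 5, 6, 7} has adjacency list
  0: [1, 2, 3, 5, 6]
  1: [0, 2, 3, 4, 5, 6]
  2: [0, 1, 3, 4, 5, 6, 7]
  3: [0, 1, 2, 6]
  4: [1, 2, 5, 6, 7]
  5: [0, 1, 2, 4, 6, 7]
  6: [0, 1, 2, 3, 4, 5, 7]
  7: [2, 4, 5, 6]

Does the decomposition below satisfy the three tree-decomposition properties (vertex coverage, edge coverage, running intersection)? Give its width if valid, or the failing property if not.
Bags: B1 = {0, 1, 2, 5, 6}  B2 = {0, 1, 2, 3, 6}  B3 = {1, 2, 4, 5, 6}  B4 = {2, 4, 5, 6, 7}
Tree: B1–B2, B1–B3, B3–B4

Yes; width 4.

Every vertex of G appears in some bag (union = {0, 1, 2, 3, 4, 5, 6, 7}); every edge is covered by a bag; and for each vertex v the set of bags containing v is connected in the bag tree. The decomposition is therefore valid. The largest bag has 5 vertices, so the width is 4.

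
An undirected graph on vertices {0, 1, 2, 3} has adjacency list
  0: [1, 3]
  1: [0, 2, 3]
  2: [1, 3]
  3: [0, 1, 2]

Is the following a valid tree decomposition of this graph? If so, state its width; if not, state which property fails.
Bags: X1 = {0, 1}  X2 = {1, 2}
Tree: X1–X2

No — vertex 3 appears in no bag.

A tree decomposition must satisfy three properties: every vertex lies in some bag; for every edge, both endpoints lie together in some bag; and for every vertex, the bags containing it form a connected subtree. Here vertex 3 appears in no bag, so the decomposition is invalid.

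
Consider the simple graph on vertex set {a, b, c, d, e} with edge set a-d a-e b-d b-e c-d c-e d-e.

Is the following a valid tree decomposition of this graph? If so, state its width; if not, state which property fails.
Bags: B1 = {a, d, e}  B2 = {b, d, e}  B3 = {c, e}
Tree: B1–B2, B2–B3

A tree decomposition must satisfy three properties: every vertex lies in some bag; for every edge, both endpoints lie together in some bag; and for every vertex, the bags containing it form a connected subtree. Here edge (d,c) lies in no bag, so the decomposition is invalid.

No — edge (d,c) lies in no bag.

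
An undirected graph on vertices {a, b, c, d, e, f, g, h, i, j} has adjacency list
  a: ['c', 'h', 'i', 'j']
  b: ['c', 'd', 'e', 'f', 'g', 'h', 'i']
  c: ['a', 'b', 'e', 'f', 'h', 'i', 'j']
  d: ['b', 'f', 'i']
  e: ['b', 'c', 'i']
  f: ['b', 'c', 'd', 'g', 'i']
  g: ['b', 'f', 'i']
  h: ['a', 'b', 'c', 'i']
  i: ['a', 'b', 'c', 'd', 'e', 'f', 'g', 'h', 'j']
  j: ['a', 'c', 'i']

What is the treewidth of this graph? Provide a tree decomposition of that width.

Every bag has size at most 4, so the width is 4 − 1 = 3 and tw(G) ≤ 3. On the other hand G contains the 4-clique {a, c, i, j}. A clique must lie in a single bag of any decomposition, so no decomposition can have width below 3. Therefore the treewidth is 3.

Treewidth 3.
One optimal decomposition is:
Bags: B1 = {b, c, f, i}  B2 = {b, d, f, i}  B3 = {b, f, g, i}  B4 = {b, c, h, i}  B5 = {b, c, e, i}  B6 = {a, c, h, i}  B7 = {a, c, i, j}
Tree: B1–B2, B1–B3, B1–B4, B1–B5, B4–B6, B6–B7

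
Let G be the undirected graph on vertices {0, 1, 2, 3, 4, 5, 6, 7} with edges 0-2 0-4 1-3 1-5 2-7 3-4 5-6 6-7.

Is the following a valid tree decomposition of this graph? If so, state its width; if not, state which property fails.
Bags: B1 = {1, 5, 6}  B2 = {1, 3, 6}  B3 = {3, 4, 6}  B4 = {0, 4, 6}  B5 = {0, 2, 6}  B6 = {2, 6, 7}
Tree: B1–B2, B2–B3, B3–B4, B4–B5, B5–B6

Vertex coverage: the bags together contain {0, 1, 2, 3, 4, 5, 6, 7}, the full vertex set. Edge coverage: each edge of G has both endpoints in at least one bag. Running intersection: for every vertex, the bags containing it form a connected subtree. All three properties hold, so this is a valid tree decomposition of width max|bag| − 1 = 2, and hence tw(G) ≤ 2.

Yes; width 2.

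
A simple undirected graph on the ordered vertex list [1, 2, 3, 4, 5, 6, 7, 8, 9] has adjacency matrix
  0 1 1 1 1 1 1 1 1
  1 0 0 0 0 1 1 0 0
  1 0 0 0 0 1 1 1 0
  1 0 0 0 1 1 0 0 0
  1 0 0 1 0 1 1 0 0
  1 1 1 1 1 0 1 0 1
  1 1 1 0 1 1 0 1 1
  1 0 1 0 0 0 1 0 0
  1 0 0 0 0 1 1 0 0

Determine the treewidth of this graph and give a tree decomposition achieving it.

The largest bag has 4 vertices, giving width 3; this decomposition certifies tw(G) ≤ 3. Conversely, {1, 3, 7, 8} is a clique of size 4, and the vertices of any clique must share a bag in every tree decomposition; so some bag has ≥ 4 vertices and tw(G) ≥ 3. Hence tw(G) = 3 exactly.

Treewidth 3.
One optimal decomposition is:
Bags: B1 = {1, 5, 6, 7}  B2 = {1, 3, 6, 7}  B3 = {1, 2, 6, 7}  B4 = {1, 6, 7, 9}  B5 = {1, 3, 7, 8}  B6 = {1, 4, 5, 6}
Tree: B1–B2, B2–B3, B2–B4, B2–B5, B1–B6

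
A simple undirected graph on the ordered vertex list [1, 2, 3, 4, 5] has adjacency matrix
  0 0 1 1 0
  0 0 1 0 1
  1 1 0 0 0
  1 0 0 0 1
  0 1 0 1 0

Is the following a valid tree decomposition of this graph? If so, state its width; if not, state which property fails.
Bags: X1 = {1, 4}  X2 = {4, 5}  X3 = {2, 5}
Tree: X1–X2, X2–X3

No — vertex 3 appears in no bag.

A tree decomposition must satisfy three properties: every vertex lies in some bag; for every edge, both endpoints lie together in some bag; and for every vertex, the bags containing it form a connected subtree. Here vertex 3 appears in no bag, so the decomposition is invalid.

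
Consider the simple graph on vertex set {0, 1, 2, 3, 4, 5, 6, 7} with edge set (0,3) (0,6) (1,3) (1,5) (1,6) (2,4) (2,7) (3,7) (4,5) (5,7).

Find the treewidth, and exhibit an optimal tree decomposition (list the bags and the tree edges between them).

Each bag holds 3 vertices, so the decomposition has width 2, which upper-bounds the treewidth. For the lower bound, G contains the cycle 6–0–3–1–6, so G is not a forest; only forests have treewidth ≤ 1, hence tw(G) ≥ 2. The upper and lower bounds meet at 2, so that is the treewidth.

Treewidth 2.
One optimal decomposition is:
Bags: B1 = {0, 1, 6}  B2 = {0, 1, 3}  B3 = {1, 3, 5}  B4 = {3, 5, 7}  B5 = {4, 5, 7}  B6 = {2, 4, 7}
Tree: B1–B2, B2–B3, B3–B4, B4–B5, B5–B6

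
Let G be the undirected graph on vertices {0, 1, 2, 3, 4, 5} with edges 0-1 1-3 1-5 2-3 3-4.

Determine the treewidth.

A width-1 tree decomposition is:
Bags: B1 = {1, 3}  B2 = {2, 3}  B3 = {0, 1}  B4 = {3, 4}  B5 = {1, 5}
Tree: B1–B2, B1–B3, B1–B4, B3–B5
Each bag holds 2 vertices, so the decomposition has width 1, which upper-bounds the treewidth. G has an edge, so its treewidth is at least 1. Combining the bounds, tw(G) = 1.

1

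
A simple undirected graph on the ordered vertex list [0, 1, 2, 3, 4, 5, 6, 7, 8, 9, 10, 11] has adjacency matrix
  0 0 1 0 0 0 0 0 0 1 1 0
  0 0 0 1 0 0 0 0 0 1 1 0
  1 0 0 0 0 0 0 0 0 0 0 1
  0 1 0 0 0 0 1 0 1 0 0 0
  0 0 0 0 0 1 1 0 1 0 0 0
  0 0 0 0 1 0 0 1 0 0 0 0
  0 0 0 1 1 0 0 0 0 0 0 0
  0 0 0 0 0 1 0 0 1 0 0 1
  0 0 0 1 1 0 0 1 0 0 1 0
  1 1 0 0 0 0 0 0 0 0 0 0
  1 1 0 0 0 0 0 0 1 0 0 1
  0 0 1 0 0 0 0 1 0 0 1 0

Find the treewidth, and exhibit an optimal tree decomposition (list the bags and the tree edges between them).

Every bag has size at most 4, so the width is 4 − 1 = 3 and tw(G) ≤ 3. For the lower bound: the 4 vertex sets {0,2,9}, {1}, {10}, {3,7,8,11} are disjoint, each induces a connected subgraph, and every pair is joined by at least one edge of G. Contracting each set to a single vertex therefore yields K_{4} as a minor, and since treewidth is minor-monotone, tw(G) ≥ tw(K_{4}) = 3. Therefore the treewidth is 3.

Treewidth 3.
One such decomposition:
Bags: B1 = {0, 1, 2, 9}  B2 = {0, 1, 2, 10}  B3 = {1, 2, 10, 11}  B4 = {1, 3, 10, 11}  B5 = {3, 8, 10, 11}  B6 = {3, 7, 8, 11}  B7 = {3, 6, 7, 8}  B8 = {4, 6, 7, 8}  B9 = {4, 5, 6, 7}
Tree: B1–B2, B2–B3, B3–B4, B4–B5, B5–B6, B6–B7, B7–B8, B8–B9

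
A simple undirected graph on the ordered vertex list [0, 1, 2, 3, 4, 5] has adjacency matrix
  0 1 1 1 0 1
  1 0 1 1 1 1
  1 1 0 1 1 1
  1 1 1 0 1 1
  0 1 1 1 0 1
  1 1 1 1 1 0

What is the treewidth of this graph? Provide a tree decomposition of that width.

Each bag holds 5 vertices, so the decomposition has width 4, which upper-bounds the treewidth. Conversely, {0, 1, 2, 3, 5} is a clique of size 5, and the vertices of any clique must share a bag in every tree decomposition; so some bag has ≥ 5 vertices and tw(G) ≥ 4. The upper and lower bounds meet at 4, so that is the treewidth.

Treewidth 4.
Bags: B1 = {0, 1, 2, 3, 5}  B2 = {1, 2, 3, 4, 5}
Tree: B1–B2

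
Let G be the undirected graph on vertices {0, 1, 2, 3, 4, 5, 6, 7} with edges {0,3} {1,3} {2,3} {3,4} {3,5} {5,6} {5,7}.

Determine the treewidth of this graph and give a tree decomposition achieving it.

Each bag holds 2 vertices, so the decomposition has width 1, which upper-bounds the treewidth. Any graph with an edge has treewidth ≥ 1, and G has the edge 0–3. Combining the bounds, tw(G) = 1.

Treewidth 1.
Bags: B1 = {0, 3}  B2 = {3, 5}  B3 = {5, 7}  B4 = {2, 3}  B5 = {5, 6}  B6 = {1, 3}  B7 = {3, 4}
Tree: B1–B2, B2–B3, B2–B4, B3–B5, B4–B6, B2–B7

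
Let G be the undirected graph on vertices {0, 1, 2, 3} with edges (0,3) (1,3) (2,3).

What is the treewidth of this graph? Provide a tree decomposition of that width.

Treewidth 1.
One optimal decomposition is:
Bags: B1 = {2, 3}  B2 = {0, 3}  B3 = {1, 3}
Tree: B1–B2, B2–B3

Each bag holds 2 vertices, so the decomposition has width 1, which upper-bounds the treewidth. Any graph with an edge has treewidth ≥ 1, and G has the edge 2–3. Therefore the treewidth is 1.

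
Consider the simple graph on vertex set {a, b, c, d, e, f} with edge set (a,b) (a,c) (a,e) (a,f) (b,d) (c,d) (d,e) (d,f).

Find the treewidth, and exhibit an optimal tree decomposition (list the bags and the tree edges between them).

Every bag has size at most 3, so the width is 3 − 1 = 2 and tw(G) ≤ 2. The edges a–e–d–f–a form a cycle, so G is not a tree and its treewidth is at least 2. Therefore the treewidth is 2.

Treewidth 2.
Bags: B1 = {a, d, e}  B2 = {a, d, f}  B3 = {a, c, d}  B4 = {a, b, d}
Tree: B1–B2, B2–B3, B3–B4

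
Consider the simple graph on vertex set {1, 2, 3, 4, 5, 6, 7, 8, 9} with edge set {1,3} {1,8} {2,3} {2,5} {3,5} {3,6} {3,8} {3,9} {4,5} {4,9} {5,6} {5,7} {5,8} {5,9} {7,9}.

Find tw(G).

A width-2 tree decomposition is:
Bags: B1 = {3, 5, 8}  B2 = {1, 3, 8}  B3 = {3, 5, 9}  B4 = {5, 7, 9}  B5 = {4, 5, 9}  B6 = {2, 3, 5}  B7 = {3, 5, 6}
Tree: B1–B2, B1–B3, B3–B4, B3–B5, B3–B6, B3–B7
Each bag holds 3 vertices, so the decomposition has width 2, which upper-bounds the treewidth. On the other hand G contains the 3-clique {1, 3, 8}. A clique must lie in a single bag of any decomposition, so no decomposition can have width below 2. Hence tw(G) = 2 exactly.

2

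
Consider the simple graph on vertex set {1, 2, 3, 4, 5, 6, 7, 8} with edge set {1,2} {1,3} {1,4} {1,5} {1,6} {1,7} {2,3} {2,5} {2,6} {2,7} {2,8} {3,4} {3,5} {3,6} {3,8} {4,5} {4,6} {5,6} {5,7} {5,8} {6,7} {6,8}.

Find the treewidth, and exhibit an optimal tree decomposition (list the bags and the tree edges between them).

Treewidth 4.
One such decomposition:
Bags: B1 = {1, 2, 5, 6, 7}  B2 = {1, 2, 3, 5, 6}  B3 = {2, 3, 5, 6, 8}  B4 = {1, 3, 4, 5, 6}
Tree: B1–B2, B2–B3, B2–B4

The largest bag has 5 vertices, giving width 4; this decomposition certifies tw(G) ≤ 4. On the other hand G contains the 5-clique {2, 3, 5, 6, 8}. A clique must lie in a single bag of any decomposition, so no decomposition can have width below 4. The upper and lower bounds meet at 4, so that is the treewidth.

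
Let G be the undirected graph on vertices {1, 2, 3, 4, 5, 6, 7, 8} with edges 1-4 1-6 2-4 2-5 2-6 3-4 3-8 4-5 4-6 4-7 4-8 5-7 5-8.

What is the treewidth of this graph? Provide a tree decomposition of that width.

The largest bag has 3 vertices, giving width 2; this decomposition certifies tw(G) ≤ 2. On the other hand G contains the 3-clique {1, 4, 6}. A clique must lie in a single bag of any decomposition, so no decomposition can have width below 2. Hence tw(G) = 2 exactly.

Treewidth 2.
One such decomposition:
Bags: B1 = {2, 4, 5}  B2 = {4, 5, 8}  B3 = {2, 4, 6}  B4 = {3, 4, 8}  B5 = {4, 5, 7}  B6 = {1, 4, 6}
Tree: B1–B2, B1–B3, B2–B4, B1–B5, B3–B6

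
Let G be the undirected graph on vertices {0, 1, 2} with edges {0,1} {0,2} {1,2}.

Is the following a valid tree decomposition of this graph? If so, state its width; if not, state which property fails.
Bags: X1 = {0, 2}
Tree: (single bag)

No — vertex 1 appears in no bag.

A tree decomposition must satisfy three properties: every vertex lies in some bag; for every edge, both endpoints lie together in some bag; and for every vertex, the bags containing it form a connected subtree. Here vertex 1 appears in no bag, so the decomposition is invalid.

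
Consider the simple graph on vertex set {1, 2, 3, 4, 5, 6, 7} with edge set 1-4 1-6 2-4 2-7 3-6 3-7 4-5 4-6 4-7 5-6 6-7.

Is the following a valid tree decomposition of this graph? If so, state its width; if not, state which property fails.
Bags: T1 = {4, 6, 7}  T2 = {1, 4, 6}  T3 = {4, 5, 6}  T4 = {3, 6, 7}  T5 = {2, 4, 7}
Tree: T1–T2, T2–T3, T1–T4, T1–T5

Yes; width 2.

Every vertex of G appears in some bag (union = {1, 2, 3, 4, 5, 6, 7}); every edge is covered by a bag; and for each vertex v the set of bags containing v is connected in the bag tree. The decomposition is therefore valid. The largest bag has 3 vertices, so the width is 2.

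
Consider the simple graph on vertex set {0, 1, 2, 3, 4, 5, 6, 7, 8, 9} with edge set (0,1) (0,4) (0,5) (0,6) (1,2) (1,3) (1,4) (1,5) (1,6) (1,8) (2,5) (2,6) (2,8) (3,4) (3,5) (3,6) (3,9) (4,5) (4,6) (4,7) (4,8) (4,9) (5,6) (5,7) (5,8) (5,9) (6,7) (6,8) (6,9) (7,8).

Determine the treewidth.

A width-4 tree decomposition is:
Bags: B1 = {1, 3, 4, 5, 6}  B2 = {1, 4, 5, 6, 8}  B3 = {3, 4, 5, 6, 9}  B4 = {1, 2, 5, 6, 8}  B5 = {4, 5, 6, 7, 8}  B6 = {0, 1, 4, 5, 6}
Tree: B1–B2, B1–B3, B2–B4, B2–B5, B1–B6
The largest bag has 5 vertices, giving width 4; this decomposition certifies tw(G) ≤ 4. Conversely, {1, 2, 5, 6, 8} is a clique of size 5, and the vertices of any clique must share a bag in every tree decomposition; so some bag has ≥ 5 vertices and tw(G) ≥ 4. The upper and lower bounds meet at 4, so that is the treewidth.

4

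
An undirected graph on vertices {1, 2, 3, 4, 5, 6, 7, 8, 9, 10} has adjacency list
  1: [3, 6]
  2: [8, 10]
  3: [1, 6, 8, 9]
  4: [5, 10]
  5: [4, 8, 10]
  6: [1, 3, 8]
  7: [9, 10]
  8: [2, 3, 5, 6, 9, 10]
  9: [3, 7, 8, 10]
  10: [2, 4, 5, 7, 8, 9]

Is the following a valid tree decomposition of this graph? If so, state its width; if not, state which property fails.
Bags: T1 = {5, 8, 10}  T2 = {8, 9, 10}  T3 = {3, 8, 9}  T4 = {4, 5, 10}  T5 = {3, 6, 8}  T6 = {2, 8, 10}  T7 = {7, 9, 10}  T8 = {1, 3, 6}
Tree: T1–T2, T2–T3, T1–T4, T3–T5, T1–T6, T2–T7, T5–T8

Yes; width 2.

Every vertex of G appears in some bag (union = {1, 2, 3, 4, 5, 6, 7, 8, 9, 10}); every edge is covered by a bag; and for each vertex v the set of bags containing v is connected in the bag tree. The decomposition is therefore valid. The largest bag has 3 vertices, so the width is 2.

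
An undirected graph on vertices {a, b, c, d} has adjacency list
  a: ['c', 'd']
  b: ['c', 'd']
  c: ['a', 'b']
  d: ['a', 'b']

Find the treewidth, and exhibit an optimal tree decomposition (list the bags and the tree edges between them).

Treewidth 2.
One optimal decomposition is:
Bags: B1 = {b, c, d}  B2 = {a, c, d}
Tree: B1–B2

Every bag has size at most 3, so the width is 3 − 1 = 2 and tw(G) ≤ 2. The edges d–b–c–a–d form a cycle, so G is not a tree and its treewidth is at least 2. The upper and lower bounds meet at 2, so that is the treewidth.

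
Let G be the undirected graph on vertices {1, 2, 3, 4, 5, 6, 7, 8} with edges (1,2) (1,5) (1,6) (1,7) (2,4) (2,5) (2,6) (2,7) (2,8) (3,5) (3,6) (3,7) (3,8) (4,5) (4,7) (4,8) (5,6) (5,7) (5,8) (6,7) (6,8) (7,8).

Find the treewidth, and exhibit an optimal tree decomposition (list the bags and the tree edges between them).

Treewidth 4.
One such decomposition:
Bags: B1 = {2, 5, 6, 7, 8}  B2 = {2, 4, 5, 7, 8}  B3 = {1, 2, 5, 6, 7}  B4 = {3, 5, 6, 7, 8}
Tree: B1–B2, B1–B3, B1–B4

Every bag has size at most 5, so the width is 5 − 1 = 4 and tw(G) ≤ 4. On the other hand G contains the 5-clique {2, 4, 5, 7, 8}. A clique must lie in a single bag of any decomposition, so no decomposition can have width below 4. The upper and lower bounds meet at 4, so that is the treewidth.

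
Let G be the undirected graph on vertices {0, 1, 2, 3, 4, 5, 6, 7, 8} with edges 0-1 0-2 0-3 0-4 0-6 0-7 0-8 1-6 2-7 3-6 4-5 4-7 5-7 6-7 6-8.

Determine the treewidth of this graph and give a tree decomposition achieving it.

Each bag holds 3 vertices, so the decomposition has width 2, which upper-bounds the treewidth. For the lower bound, the 3 vertices {0, 2, 7} are pairwise adjacent, and any tree decomposition puts a clique entirely inside one bag — forcing width ≥ 2. Therefore the treewidth is 2.

Treewidth 2.
One such decomposition:
Bags: B1 = {0, 6, 7}  B2 = {0, 4, 7}  B3 = {0, 1, 6}  B4 = {0, 2, 7}  B5 = {0, 6, 8}  B6 = {0, 3, 6}  B7 = {4, 5, 7}
Tree: B1–B2, B1–B3, B1–B4, B3–B5, B1–B6, B2–B7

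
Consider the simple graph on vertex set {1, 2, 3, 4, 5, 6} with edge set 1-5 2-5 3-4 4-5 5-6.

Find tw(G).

A width-1 tree decomposition is:
Bags: B1 = {4, 5}  B2 = {3, 4}  B3 = {5, 6}  B4 = {2, 5}  B5 = {1, 5}
Tree: B1–B2, B1–B3, B1–B4, B3–B5
Every bag has size at most 2, so the width is 2 − 1 = 1 and tw(G) ≤ 1. Any graph with an edge has treewidth ≥ 1, and G has the edge 5–4. Combining the bounds, tw(G) = 1.

1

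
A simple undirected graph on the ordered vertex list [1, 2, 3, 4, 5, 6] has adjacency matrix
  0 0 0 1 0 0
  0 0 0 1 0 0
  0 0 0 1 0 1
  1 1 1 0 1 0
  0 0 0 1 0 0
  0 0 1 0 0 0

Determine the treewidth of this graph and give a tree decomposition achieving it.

Every bag has size at most 2, so the width is 2 − 1 = 1 and tw(G) ≤ 1. Since G has at least one edge (e.g. 4–3), it is not an edgeless graph, so tw(G) ≥ 1. Combining the bounds, tw(G) = 1.

Treewidth 1.
Bags: B1 = {3, 4}  B2 = {1, 4}  B3 = {2, 4}  B4 = {4, 5}  B5 = {3, 6}
Tree: B1–B2, B1–B3, B1–B4, B1–B5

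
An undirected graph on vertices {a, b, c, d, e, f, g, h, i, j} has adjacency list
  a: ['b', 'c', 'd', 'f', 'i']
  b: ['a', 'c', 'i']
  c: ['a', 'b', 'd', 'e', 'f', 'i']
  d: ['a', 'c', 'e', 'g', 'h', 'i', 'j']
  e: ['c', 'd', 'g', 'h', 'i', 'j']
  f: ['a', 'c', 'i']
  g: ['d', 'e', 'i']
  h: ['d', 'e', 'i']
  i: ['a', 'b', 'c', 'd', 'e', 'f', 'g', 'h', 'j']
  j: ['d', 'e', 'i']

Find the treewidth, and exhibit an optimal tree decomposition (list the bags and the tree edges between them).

Treewidth 3.
One optimal decomposition is:
Bags: B1 = {d, e, h, i}  B2 = {d, e, g, i}  B3 = {c, d, e, i}  B4 = {a, c, d, i}  B5 = {a, b, c, i}  B6 = {d, e, i, j}  B7 = {a, c, f, i}
Tree: B1–B2, B1–B3, B3–B4, B4–B5, B3–B6, B5–B7

Each bag holds 4 vertices, so the decomposition has width 3, which upper-bounds the treewidth. For the lower bound, the 4 vertices {d, e, g, i} are pairwise adjacent, and any tree decomposition puts a clique entirely inside one bag — forcing width ≥ 3. Hence tw(G) = 3 exactly.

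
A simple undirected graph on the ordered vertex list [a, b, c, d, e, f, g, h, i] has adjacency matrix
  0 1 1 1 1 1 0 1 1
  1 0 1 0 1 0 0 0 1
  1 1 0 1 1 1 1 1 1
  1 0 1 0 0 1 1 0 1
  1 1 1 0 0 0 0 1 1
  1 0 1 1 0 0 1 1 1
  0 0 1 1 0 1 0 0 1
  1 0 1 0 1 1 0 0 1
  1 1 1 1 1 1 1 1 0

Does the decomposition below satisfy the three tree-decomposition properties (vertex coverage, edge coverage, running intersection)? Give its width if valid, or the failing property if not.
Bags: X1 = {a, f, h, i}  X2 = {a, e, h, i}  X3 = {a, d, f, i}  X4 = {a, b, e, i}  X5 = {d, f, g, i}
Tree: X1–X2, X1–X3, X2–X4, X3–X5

No — vertex c appears in no bag.

A tree decomposition must satisfy three properties: every vertex lies in some bag; for every edge, both endpoints lie together in some bag; and for every vertex, the bags containing it form a connected subtree. Here vertex c appears in no bag, so the decomposition is invalid.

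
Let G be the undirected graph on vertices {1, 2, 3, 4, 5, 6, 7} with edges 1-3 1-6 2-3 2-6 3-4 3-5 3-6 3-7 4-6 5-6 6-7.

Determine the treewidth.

2

A width-2 tree decomposition is:
Bags: B1 = {1, 3, 6}  B2 = {3, 5, 6}  B3 = {3, 4, 6}  B4 = {3, 6, 7}  B5 = {2, 3, 6}
Tree: B1–B2, B1–B3, B2–B4, B4–B5
Every bag has size at most 3, so the width is 3 − 1 = 2 and tw(G) ≤ 2. On the other hand G contains the 3-clique {1, 3, 6}. A clique must lie in a single bag of any decomposition, so no decomposition can have width below 2. The upper and lower bounds meet at 2, so that is the treewidth.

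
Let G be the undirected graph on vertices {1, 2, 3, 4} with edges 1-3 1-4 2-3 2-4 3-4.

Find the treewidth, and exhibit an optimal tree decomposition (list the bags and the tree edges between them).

Treewidth 2.
Bags: B1 = {1, 3, 4}  B2 = {2, 3, 4}
Tree: B1–B2

The largest bag has 3 vertices, giving width 2; this decomposition certifies tw(G) ≤ 2. For the lower bound, the 3 vertices {1, 3, 4} are pairwise adjacent, and any tree decomposition puts a clique entirely inside one bag — forcing width ≥ 2. Hence tw(G) = 2 exactly.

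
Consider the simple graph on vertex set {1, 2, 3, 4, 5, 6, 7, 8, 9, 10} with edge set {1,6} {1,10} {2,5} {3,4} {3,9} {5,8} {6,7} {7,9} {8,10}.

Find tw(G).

1

A width-1 tree decomposition is:
Bags: B1 = {2, 5}  B2 = {5, 8}  B3 = {8, 10}  B4 = {1, 10}  B5 = {1, 6}  B6 = {6, 7}  B7 = {7, 9}  B8 = {3, 9}  B9 = {3, 4}
Tree: B1–B2, B2–B3, B3–B4, B4–B5, B5–B6, B6–B7, B7–B8, B8–B9
Every bag has size at most 2, so the width is 2 − 1 = 1 and tw(G) ≤ 1. G has an edge, so its treewidth is at least 1. Hence tw(G) = 1 exactly.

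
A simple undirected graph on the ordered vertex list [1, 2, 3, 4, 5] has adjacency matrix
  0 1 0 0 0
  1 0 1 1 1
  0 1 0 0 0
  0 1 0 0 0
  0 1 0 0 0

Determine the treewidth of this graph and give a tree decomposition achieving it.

The largest bag has 2 vertices, giving width 1; this decomposition certifies tw(G) ≤ 1. Any graph with an edge has treewidth ≥ 1, and G has the edge 2–5. Therefore the treewidth is 1.

Treewidth 1.
One optimal decomposition is:
Bags: B1 = {2, 5}  B2 = {1, 2}  B3 = {2, 4}  B4 = {2, 3}
Tree: B1–B2, B2–B3, B2–B4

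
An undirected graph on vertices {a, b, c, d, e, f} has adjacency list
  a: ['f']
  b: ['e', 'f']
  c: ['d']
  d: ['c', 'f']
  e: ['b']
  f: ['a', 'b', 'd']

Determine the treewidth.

1

A width-1 tree decomposition is:
Bags: B1 = {b, e}  B2 = {b, f}  B3 = {d, f}  B4 = {a, f}  B5 = {c, d}
Tree: B1–B2, B2–B3, B2–B4, B3–B5
Each bag holds 2 vertices, so the decomposition has width 1, which upper-bounds the treewidth. Any graph with an edge has treewidth ≥ 1, and G has the edge e–b. Therefore the treewidth is 1.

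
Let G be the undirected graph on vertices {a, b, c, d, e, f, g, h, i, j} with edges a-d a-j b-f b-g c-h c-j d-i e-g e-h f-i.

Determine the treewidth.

A width-2 tree decomposition is:
Bags: B1 = {b, e, g}  B2 = {b, e, h}  B3 = {b, c, h}  B4 = {b, c, j}  B5 = {a, b, j}  B6 = {a, b, d}  B7 = {b, d, i}  B8 = {b, f, i}
Tree: B1–B2, B2–B3, B3–B4, B4–B5, B5–B6, B6–B7, B7–B8
The largest bag has 3 vertices, giving width 2; this decomposition certifies tw(G) ≤ 2. The edges b–g–e–h–c–j–a–d–i–f–b form a cycle, so G is not a tree and its treewidth is at least 2. Combining the bounds, tw(G) = 2.

2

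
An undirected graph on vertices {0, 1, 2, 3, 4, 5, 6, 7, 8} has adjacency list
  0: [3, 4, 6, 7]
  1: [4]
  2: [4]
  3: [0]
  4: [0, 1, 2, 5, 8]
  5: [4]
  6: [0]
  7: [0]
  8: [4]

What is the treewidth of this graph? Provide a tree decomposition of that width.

The largest bag has 2 vertices, giving width 1; this decomposition certifies tw(G) ≤ 1. Since G has at least one edge (e.g. 2–4), it is not an edgeless graph, so tw(G) ≥ 1. Combining the bounds, tw(G) = 1.

Treewidth 1.
One such decomposition:
Bags: B1 = {2, 4}  B2 = {0, 4}  B3 = {0, 3}  B4 = {4, 8}  B5 = {4, 5}  B6 = {1, 4}  B7 = {0, 7}  B8 = {0, 6}
Tree: B1–B2, B2–B3, B2–B4, B2–B5, B2–B6, B3–B7, B2–B8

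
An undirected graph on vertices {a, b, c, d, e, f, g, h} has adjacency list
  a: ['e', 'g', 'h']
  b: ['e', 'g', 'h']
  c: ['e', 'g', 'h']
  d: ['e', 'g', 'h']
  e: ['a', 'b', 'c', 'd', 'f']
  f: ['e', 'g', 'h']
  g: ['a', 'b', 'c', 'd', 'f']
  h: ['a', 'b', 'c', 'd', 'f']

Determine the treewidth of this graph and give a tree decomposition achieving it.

Each bag holds 4 vertices, so the decomposition has width 3, which upper-bounds the treewidth. For the lower bound: the 4 vertex sets {f,g}, {a,h}, {e}, {c} are disjoint, each induces a connected subgraph, and every pair is joined by at least one edge of G. Contracting each set to a single vertex therefore yields K_{4} as a minor, and since treewidth is minor-monotone, tw(G) ≥ tw(K_{4}) = 3. Therefore the treewidth is 3.

Treewidth 3.
One such decomposition:
Bags: B1 = {e, f, g, h}  B2 = {a, e, g, h}  B3 = {c, e, g, h}  B4 = {d, e, g, h}  B5 = {b, e, g, h}
Tree: B1–B2, B2–B3, B3–B4, B4–B5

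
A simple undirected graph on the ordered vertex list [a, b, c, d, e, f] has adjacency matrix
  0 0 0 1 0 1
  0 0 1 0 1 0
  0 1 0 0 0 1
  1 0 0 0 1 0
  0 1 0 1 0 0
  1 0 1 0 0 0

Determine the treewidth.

2

A width-2 tree decomposition is:
Bags: B1 = {b, c, e}  B2 = {c, e, f}  B3 = {a, e, f}  B4 = {a, d, e}
Tree: B1–B2, B2–B3, B3–B4
Each bag holds 3 vertices, so the decomposition has width 2, which upper-bounds the treewidth. For the lower bound, G contains the cycle e–b–c–f–a–d–e, so G is not a forest; only forests have treewidth ≤ 1, hence tw(G) ≥ 2. Therefore the treewidth is 2.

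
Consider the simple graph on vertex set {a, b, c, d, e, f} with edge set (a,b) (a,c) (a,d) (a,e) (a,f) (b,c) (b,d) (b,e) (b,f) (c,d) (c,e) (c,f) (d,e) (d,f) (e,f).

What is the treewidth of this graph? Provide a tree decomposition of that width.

With just one bag of size 6, the width is 6 − 1 = 5, so tw(G) ≤ 5. On the other hand G contains the 6-clique {a, b, c, d, e, f}. A clique must lie in a single bag of any decomposition, so no decomposition can have width below 5. Combining the bounds, tw(G) = 5.

Treewidth 5.
One such decomposition:
Bags: B1 = {a, b, c, d, e, f}
Tree: (single bag)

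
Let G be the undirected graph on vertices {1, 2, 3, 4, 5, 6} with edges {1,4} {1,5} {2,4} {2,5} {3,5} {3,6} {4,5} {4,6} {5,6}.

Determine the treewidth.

A width-2 tree decomposition is:
Bags: B1 = {4, 5, 6}  B2 = {1, 4, 5}  B3 = {2, 4, 5}  B4 = {3, 5, 6}
Tree: B1–B2, B1–B3, B1–B4
Each bag holds 3 vertices, so the decomposition has width 2, which upper-bounds the treewidth. For the lower bound, the 3 vertices {3, 5, 6} are pairwise adjacent, and any tree decomposition puts a clique entirely inside one bag — forcing width ≥ 2. Therefore the treewidth is 2.

2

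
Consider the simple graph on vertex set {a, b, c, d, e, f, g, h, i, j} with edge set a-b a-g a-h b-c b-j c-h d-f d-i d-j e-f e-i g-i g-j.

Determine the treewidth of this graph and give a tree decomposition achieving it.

Treewidth 2.
One optimal decomposition is:
Bags: B1 = {b, c, h}  B2 = {a, b, h}  B3 = {a, b, j}  B4 = {a, g, j}  B5 = {d, g, j}  B6 = {d, g, i}  B7 = {d, f, i}  B8 = {e, f, i}
Tree: B1–B2, B2–B3, B3–B4, B4–B5, B5–B6, B6–B7, B7–B8

Each bag holds 3 vertices, so the decomposition has width 2, which upper-bounds the treewidth. The edges c–h–a–b–c form a cycle, so G is not a tree and its treewidth is at least 2. Hence tw(G) = 2 exactly.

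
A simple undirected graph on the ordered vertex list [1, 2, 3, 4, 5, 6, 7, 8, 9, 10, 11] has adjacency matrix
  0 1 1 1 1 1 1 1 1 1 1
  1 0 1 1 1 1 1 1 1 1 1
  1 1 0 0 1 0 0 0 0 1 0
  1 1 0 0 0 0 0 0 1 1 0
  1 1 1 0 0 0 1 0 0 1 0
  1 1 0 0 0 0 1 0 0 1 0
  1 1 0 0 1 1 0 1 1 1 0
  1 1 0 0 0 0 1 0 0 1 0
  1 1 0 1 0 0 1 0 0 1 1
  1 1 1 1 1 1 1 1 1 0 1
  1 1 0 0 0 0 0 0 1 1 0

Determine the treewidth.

4

A width-4 tree decomposition is:
Bags: B1 = {1, 2, 7, 9, 10}  B2 = {1, 2, 4, 9, 10}  B3 = {1, 2, 5, 7, 10}  B4 = {1, 2, 6, 7, 10}  B5 = {1, 2, 7, 8, 10}  B6 = {1, 2, 9, 10, 11}  B7 = {1, 2, 3, 5, 10}
Tree: B1–B2, B1–B3, B3–B4, B1–B5, B2–B6, B3–B7
Each bag holds 5 vertices, so the decomposition has width 4, which upper-bounds the treewidth. For the lower bound, the 5 vertices {1, 2, 9, 10, 11} are pairwise adjacent, and any tree decomposition puts a clique entirely inside one bag — forcing width ≥ 4. Therefore the treewidth is 4.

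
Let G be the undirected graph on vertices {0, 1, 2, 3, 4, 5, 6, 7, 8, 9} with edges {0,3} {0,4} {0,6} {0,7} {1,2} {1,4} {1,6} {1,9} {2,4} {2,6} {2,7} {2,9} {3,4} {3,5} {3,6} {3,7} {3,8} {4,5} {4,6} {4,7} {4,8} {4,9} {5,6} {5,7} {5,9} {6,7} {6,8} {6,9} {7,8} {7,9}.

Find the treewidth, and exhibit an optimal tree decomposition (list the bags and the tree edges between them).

Treewidth 4.
Bags: B1 = {4, 5, 6, 7, 9}  B2 = {3, 4, 5, 6, 7}  B3 = {2, 4, 6, 7, 9}  B4 = {0, 3, 4, 6, 7}  B5 = {1, 2, 4, 6, 9}  B6 = {3, 4, 6, 7, 8}
Tree: B1–B2, B1–B3, B2–B4, B3–B5, B2–B6

Every bag has size at most 5, so the width is 5 − 1 = 4 and tw(G) ≤ 4. Conversely, {1, 2, 4, 6, 9} is a clique of size 5, and the vertices of any clique must share a bag in every tree decomposition; so some bag has ≥ 5 vertices and tw(G) ≥ 4. Combining the bounds, tw(G) = 4.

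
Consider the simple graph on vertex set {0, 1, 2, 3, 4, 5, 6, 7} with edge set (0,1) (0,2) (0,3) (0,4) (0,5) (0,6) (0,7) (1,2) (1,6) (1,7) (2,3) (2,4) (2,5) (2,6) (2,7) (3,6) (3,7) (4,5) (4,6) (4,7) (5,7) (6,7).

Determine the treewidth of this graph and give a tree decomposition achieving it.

Treewidth 4.
One such decomposition:
Bags: B1 = {0, 2, 4, 6, 7}  B2 = {0, 1, 2, 6, 7}  B3 = {0, 2, 3, 6, 7}  B4 = {0, 2, 4, 5, 7}
Tree: B1–B2, B1–B3, B1–B4

Every bag has size at most 5, so the width is 5 − 1 = 4 and tw(G) ≤ 4. On the other hand G contains the 5-clique {0, 2, 4, 5, 7}. A clique must lie in a single bag of any decomposition, so no decomposition can have width below 4. The upper and lower bounds meet at 4, so that is the treewidth.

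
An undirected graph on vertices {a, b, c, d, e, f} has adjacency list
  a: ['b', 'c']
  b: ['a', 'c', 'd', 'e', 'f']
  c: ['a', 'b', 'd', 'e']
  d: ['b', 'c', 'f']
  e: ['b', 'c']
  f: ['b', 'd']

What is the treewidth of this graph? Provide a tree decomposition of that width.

Each bag holds 3 vertices, so the decomposition has width 2, which upper-bounds the treewidth. For the lower bound, the 3 vertices {b, c, d} are pairwise adjacent, and any tree decomposition puts a clique entirely inside one bag — forcing width ≥ 2. The upper and lower bounds meet at 2, so that is the treewidth.

Treewidth 2.
One optimal decomposition is:
Bags: B1 = {b, c, d}  B2 = {b, c, e}  B3 = {a, b, c}  B4 = {b, d, f}
Tree: B1–B2, B2–B3, B1–B4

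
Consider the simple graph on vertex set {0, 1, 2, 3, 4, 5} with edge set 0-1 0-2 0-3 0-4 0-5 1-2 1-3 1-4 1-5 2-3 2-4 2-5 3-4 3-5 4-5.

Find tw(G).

5

A width-5 tree decomposition is:
Bags: B1 = {0, 1, 2, 3, 4, 5}
Tree: (single bag)
With just one bag of size 6, the width is 6 − 1 = 5, so tw(G) ≤ 5. Conversely, {0, 1, 2, 3, 4, 5} is a clique of size 6, and the vertices of any clique must share a bag in every tree decomposition; so some bag has ≥ 6 vertices and tw(G) ≥ 5. Combining the bounds, tw(G) = 5.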